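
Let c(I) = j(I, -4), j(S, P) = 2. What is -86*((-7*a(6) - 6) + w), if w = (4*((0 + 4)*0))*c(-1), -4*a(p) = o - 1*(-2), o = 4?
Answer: -387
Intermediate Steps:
c(I) = 2
a(p) = -3/2 (a(p) = -(4 - 1*(-2))/4 = -(4 + 2)/4 = -¼*6 = -3/2)
w = 0 (w = (4*((0 + 4)*0))*2 = (4*(4*0))*2 = (4*0)*2 = 0*2 = 0)
-86*((-7*a(6) - 6) + w) = -86*((-7*(-3/2) - 6) + 0) = -86*((21/2 - 6) + 0) = -86*(9/2 + 0) = -86*9/2 = -387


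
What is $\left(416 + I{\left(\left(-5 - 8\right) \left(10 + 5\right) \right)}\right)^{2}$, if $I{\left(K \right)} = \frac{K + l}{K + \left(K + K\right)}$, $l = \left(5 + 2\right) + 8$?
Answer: $\frac{29289744}{169} \approx 1.7331 \cdot 10^{5}$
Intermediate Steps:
$l = 15$ ($l = 7 + 8 = 15$)
$I{\left(K \right)} = \frac{15 + K}{3 K}$ ($I{\left(K \right)} = \frac{K + 15}{K + \left(K + K\right)} = \frac{15 + K}{K + 2 K} = \frac{15 + K}{3 K}$)
$\left(416 + I{\left(\left(-5 - 8\right) \left(10 + 5\right) \right)}\right)^{2} = \left(416 + \frac{15 + \left(-5 - 8\right) \left(10 + 5\right)}{3 \left(-5 - 8\right) \left(10 + 5\right)}\right)^{2} = \left(416 + \frac{15 - 195}{3 \left(\left(-13\right) 15\right)}\right)^{2} = \left(416 + \frac{15 - 195}{3 \left(-195\right)}\right)^{2} = \left(416 + \frac{1}{3} \left(- \frac{1}{195}\right) \left(-180\right)\right)^{2} = \left(416 + \frac{4}{13}\right)^{2} = \left(\frac{5412}{13}\right)^{2} = \frac{29289744}{169}$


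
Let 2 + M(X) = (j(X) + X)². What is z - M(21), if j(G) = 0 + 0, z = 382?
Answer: -57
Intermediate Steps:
j(G) = 0
M(X) = -2 + X² (M(X) = -2 + (0 + X)² = -2 + X²)
z - M(21) = 382 - (-2 + 21²) = 382 - (-2 + 441) = 382 - 1*439 = 382 - 439 = -57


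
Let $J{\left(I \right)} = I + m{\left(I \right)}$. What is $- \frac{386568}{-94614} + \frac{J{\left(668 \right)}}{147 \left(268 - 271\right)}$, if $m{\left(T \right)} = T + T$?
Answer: $- \frac{81752}{178311} \approx -0.45848$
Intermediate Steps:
$m{\left(T \right)} = 2 T$
$J{\left(I \right)} = 3 I$ ($J{\left(I \right)} = I + 2 I = 3 I$)
$- \frac{386568}{-94614} + \frac{J{\left(668 \right)}}{147 \left(268 - 271\right)} = - \frac{386568}{-94614} + \frac{3 \cdot 668}{147 \left(268 - 271\right)} = \left(-386568\right) \left(- \frac{1}{94614}\right) + \frac{2004}{147 \left(-3\right)} = \frac{4956}{1213} + \frac{2004}{-441} = \frac{4956}{1213} + 2004 \left(- \frac{1}{441}\right) = \frac{4956}{1213} - \frac{668}{147} = - \frac{81752}{178311}$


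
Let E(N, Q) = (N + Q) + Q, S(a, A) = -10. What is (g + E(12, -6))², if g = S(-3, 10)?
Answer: 100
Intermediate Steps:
E(N, Q) = N + 2*Q
g = -10
(g + E(12, -6))² = (-10 + (12 + 2*(-6)))² = (-10 + (12 - 12))² = (-10 + 0)² = (-10)² = 100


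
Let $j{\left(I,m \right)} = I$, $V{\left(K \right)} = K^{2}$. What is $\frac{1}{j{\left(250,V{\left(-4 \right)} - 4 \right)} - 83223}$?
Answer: $- \frac{1}{82973} \approx -1.2052 \cdot 10^{-5}$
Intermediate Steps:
$\frac{1}{j{\left(250,V{\left(-4 \right)} - 4 \right)} - 83223} = \frac{1}{250 - 83223} = \frac{1}{-82973} = - \frac{1}{82973}$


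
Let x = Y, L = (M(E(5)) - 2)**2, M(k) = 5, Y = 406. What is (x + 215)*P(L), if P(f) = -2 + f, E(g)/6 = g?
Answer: 4347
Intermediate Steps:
E(g) = 6*g
L = 9 (L = (5 - 2)**2 = 3**2 = 9)
x = 406
(x + 215)*P(L) = (406 + 215)*(-2 + 9) = 621*7 = 4347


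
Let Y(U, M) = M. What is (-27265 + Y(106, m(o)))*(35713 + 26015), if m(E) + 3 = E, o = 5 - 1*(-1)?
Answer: -1682828736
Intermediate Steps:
o = 6 (o = 5 + 1 = 6)
m(E) = -3 + E
(-27265 + Y(106, m(o)))*(35713 + 26015) = (-27265 + (-3 + 6))*(35713 + 26015) = (-27265 + 3)*61728 = -27262*61728 = -1682828736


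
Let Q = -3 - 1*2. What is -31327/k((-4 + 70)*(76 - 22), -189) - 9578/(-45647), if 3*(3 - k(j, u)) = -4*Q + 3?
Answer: 87552751/13042 ≈ 6713.1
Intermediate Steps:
Q = -5 (Q = -3 - 2 = -5)
k(j, u) = -14/3 (k(j, u) = 3 - (-4*(-5) + 3)/3 = 3 - (20 + 3)/3 = 3 - ⅓*23 = 3 - 23/3 = -14/3)
-31327/k((-4 + 70)*(76 - 22), -189) - 9578/(-45647) = -31327/(-14/3) - 9578/(-45647) = -31327*(-3/14) - 9578*(-1/45647) = 93981/14 + 9578/45647 = 87552751/13042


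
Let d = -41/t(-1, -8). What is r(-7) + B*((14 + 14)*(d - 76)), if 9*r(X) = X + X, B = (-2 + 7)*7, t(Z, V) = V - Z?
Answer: -618674/9 ≈ -68742.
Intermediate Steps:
d = 41/7 (d = -41/(-8 - 1*(-1)) = -41/(-8 + 1) = -41/(-7) = -41*(-⅐) = 41/7 ≈ 5.8571)
B = 35 (B = 5*7 = 35)
r(X) = 2*X/9 (r(X) = (X + X)/9 = (2*X)/9 = 2*X/9)
r(-7) + B*((14 + 14)*(d - 76)) = (2/9)*(-7) + 35*((14 + 14)*(41/7 - 76)) = -14/9 + 35*(28*(-491/7)) = -14/9 + 35*(-1964) = -14/9 - 68740 = -618674/9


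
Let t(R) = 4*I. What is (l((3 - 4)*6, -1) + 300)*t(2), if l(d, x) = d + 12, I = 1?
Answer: 1224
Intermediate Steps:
l(d, x) = 12 + d
t(R) = 4 (t(R) = 4*1 = 4)
(l((3 - 4)*6, -1) + 300)*t(2) = ((12 + (3 - 4)*6) + 300)*4 = ((12 - 1*6) + 300)*4 = ((12 - 6) + 300)*4 = (6 + 300)*4 = 306*4 = 1224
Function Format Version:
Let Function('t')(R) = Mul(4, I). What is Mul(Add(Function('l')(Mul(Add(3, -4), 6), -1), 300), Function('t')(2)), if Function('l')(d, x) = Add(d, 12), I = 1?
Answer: 1224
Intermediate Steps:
Function('l')(d, x) = Add(12, d)
Function('t')(R) = 4 (Function('t')(R) = Mul(4, 1) = 4)
Mul(Add(Function('l')(Mul(Add(3, -4), 6), -1), 300), Function('t')(2)) = Mul(Add(Add(12, Mul(Add(3, -4), 6)), 300), 4) = Mul(Add(Add(12, Mul(-1, 6)), 300), 4) = Mul(Add(Add(12, -6), 300), 4) = Mul(Add(6, 300), 4) = Mul(306, 4) = 1224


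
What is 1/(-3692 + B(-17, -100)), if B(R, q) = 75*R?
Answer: -1/4967 ≈ -0.00020133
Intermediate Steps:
1/(-3692 + B(-17, -100)) = 1/(-3692 + 75*(-17)) = 1/(-3692 - 1275) = 1/(-4967) = -1/4967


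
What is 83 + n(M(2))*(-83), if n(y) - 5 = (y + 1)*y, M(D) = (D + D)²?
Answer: -22908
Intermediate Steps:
M(D) = 4*D² (M(D) = (2*D)² = 4*D²)
n(y) = 5 + y*(1 + y) (n(y) = 5 + (y + 1)*y = 5 + (1 + y)*y = 5 + y*(1 + y))
83 + n(M(2))*(-83) = 83 + (5 + 4*2² + (4*2²)²)*(-83) = 83 + (5 + 4*4 + (4*4)²)*(-83) = 83 + (5 + 16 + 16²)*(-83) = 83 + (5 + 16 + 256)*(-83) = 83 + 277*(-83) = 83 - 22991 = -22908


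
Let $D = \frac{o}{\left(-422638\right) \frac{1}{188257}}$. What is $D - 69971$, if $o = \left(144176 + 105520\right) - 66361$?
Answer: $- \frac{64086500593}{422638} \approx -1.5163 \cdot 10^{5}$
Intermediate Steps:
$o = 183335$ ($o = 249696 - 66361 = 183335$)
$D = - \frac{34514097095}{422638}$ ($D = \frac{183335}{\left(-422638\right) \frac{1}{188257}} = \frac{183335}{- \frac{422638}{188257}} = 183335 \left(- \frac{188257}{422638}\right) = - \frac{34514097095}{422638} \approx -81664.0$)
$D - 69971 = - \frac{34514097095}{422638} - 69971 = - \frac{64086500593}{422638}$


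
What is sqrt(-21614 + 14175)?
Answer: I*sqrt(7439) ≈ 86.25*I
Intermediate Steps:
sqrt(-21614 + 14175) = sqrt(-7439) = I*sqrt(7439)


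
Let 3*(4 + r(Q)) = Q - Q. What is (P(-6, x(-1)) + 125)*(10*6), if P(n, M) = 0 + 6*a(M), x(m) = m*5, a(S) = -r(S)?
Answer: 8940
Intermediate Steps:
r(Q) = -4 (r(Q) = -4 + (Q - Q)/3 = -4 + (⅓)*0 = -4 + 0 = -4)
a(S) = 4 (a(S) = -1*(-4) = 4)
x(m) = 5*m
P(n, M) = 24 (P(n, M) = 0 + 6*4 = 0 + 24 = 24)
(P(-6, x(-1)) + 125)*(10*6) = (24 + 125)*(10*6) = 149*60 = 8940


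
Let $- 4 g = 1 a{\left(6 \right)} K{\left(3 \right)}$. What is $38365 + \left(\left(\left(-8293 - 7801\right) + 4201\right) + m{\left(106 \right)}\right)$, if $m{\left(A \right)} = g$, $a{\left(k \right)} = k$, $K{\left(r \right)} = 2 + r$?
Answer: $\frac{52929}{2} \approx 26465.0$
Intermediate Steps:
$g = - \frac{15}{2}$ ($g = - \frac{1 \cdot 6 \left(2 + 3\right)}{4} = - \frac{6 \cdot 5}{4} = \left(- \frac{1}{4}\right) 30 = - \frac{15}{2} \approx -7.5$)
$m{\left(A \right)} = - \frac{15}{2}$
$38365 + \left(\left(\left(-8293 - 7801\right) + 4201\right) + m{\left(106 \right)}\right) = 38365 + \left(\left(\left(-8293 - 7801\right) + 4201\right) - \frac{15}{2}\right) = 38365 + \left(\left(-16094 + 4201\right) - \frac{15}{2}\right) = 38365 - \frac{23801}{2} = \frac{52929}{2}$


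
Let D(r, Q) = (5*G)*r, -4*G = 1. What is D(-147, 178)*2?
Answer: 735/2 ≈ 367.50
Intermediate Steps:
G = -¼ (G = -¼*1 = -¼ ≈ -0.25000)
D(r, Q) = -5*r/4 (D(r, Q) = (5*(-¼))*r = -5*r/4)
D(-147, 178)*2 = -5/4*(-147)*2 = (735/4)*2 = 735/2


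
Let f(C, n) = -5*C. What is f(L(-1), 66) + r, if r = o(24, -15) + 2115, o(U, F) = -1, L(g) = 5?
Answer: 2089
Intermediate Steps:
r = 2114 (r = -1 + 2115 = 2114)
f(L(-1), 66) + r = -5*5 + 2114 = -25 + 2114 = 2089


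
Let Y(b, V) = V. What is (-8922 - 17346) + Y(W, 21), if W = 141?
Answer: -26247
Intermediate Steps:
(-8922 - 17346) + Y(W, 21) = (-8922 - 17346) + 21 = -26268 + 21 = -26247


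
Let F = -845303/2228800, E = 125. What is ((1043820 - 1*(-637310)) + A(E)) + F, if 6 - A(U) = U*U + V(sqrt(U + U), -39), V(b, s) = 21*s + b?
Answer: 3713915458697/2228800 - 5*sqrt(10) ≈ 1.6663e+6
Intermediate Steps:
V(b, s) = b + 21*s
A(U) = 825 - U**2 - sqrt(2)*sqrt(U) (A(U) = 6 - (U*U + (sqrt(U + U) + 21*(-39))) = 6 - (U**2 + (sqrt(2*U) - 819)) = 6 - (U**2 + (sqrt(2)*sqrt(U) - 819)) = 6 - (U**2 + (-819 + sqrt(2)*sqrt(U))) = 6 - (-819 + U**2 + sqrt(2)*sqrt(U)) = 6 + (819 - U**2 - sqrt(2)*sqrt(U)) = 825 - U**2 - sqrt(2)*sqrt(U))
F = -845303/2228800 (F = -845303*1/2228800 = -845303/2228800 ≈ -0.37926)
((1043820 - 1*(-637310)) + A(E)) + F = ((1043820 - 1*(-637310)) + (825 - 1*125**2 - sqrt(2)*sqrt(125))) - 845303/2228800 = ((1043820 + 637310) + (825 - 1*15625 - sqrt(2)*5*sqrt(5))) - 845303/2228800 = (1681130 + (825 - 15625 - 5*sqrt(10))) - 845303/2228800 = (1681130 + (-14800 - 5*sqrt(10))) - 845303/2228800 = (1666330 - 5*sqrt(10)) - 845303/2228800 = 3713915458697/2228800 - 5*sqrt(10)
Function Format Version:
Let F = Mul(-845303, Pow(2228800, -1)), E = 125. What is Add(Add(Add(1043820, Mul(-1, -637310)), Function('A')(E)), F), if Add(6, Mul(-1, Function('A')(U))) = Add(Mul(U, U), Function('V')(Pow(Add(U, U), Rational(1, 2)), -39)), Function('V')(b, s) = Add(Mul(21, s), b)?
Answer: Add(Rational(3713915458697, 2228800), Mul(-5, Pow(10, Rational(1, 2)))) ≈ 1.6663e+6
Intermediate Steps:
Function('V')(b, s) = Add(b, Mul(21, s))
Function('A')(U) = Add(825, Mul(-1, Pow(U, 2)), Mul(-1, Pow(2, Rational(1, 2)), Pow(U, Rational(1, 2)))) (Function('A')(U) = Add(6, Mul(-1, Add(Mul(U, U), Add(Pow(Add(U, U), Rational(1, 2)), Mul(21, -39))))) = Add(6, Mul(-1, Add(Pow(U, 2), Add(Pow(Mul(2, U), Rational(1, 2)), -819)))) = Add(6, Mul(-1, Add(Pow(U, 2), Add(Mul(Pow(2, Rational(1, 2)), Pow(U, Rational(1, 2))), -819)))) = Add(6, Mul(-1, Add(Pow(U, 2), Add(-819, Mul(Pow(2, Rational(1, 2)), Pow(U, Rational(1, 2))))))) = Add(6, Mul(-1, Add(-819, Pow(U, 2), Mul(Pow(2, Rational(1, 2)), Pow(U, Rational(1, 2)))))) = Add(6, Add(819, Mul(-1, Pow(U, 2)), Mul(-1, Pow(2, Rational(1, 2)), Pow(U, Rational(1, 2))))) = Add(825, Mul(-1, Pow(U, 2)), Mul(-1, Pow(2, Rational(1, 2)), Pow(U, Rational(1, 2)))))
F = Rational(-845303, 2228800) (F = Mul(-845303, Rational(1, 2228800)) = Rational(-845303, 2228800) ≈ -0.37926)
Add(Add(Add(1043820, Mul(-1, -637310)), Function('A')(E)), F) = Add(Add(Add(1043820, Mul(-1, -637310)), Add(825, Mul(-1, Pow(125, 2)), Mul(-1, Pow(2, Rational(1, 2)), Pow(125, Rational(1, 2))))), Rational(-845303, 2228800)) = Add(Add(Add(1043820, 637310), Add(825, Mul(-1, 15625), Mul(-1, Pow(2, Rational(1, 2)), Mul(5, Pow(5, Rational(1, 2)))))), Rational(-845303, 2228800)) = Add(Add(1681130, Add(825, -15625, Mul(-5, Pow(10, Rational(1, 2))))), Rational(-845303, 2228800)) = Add(Add(1681130, Add(-14800, Mul(-5, Pow(10, Rational(1, 2))))), Rational(-845303, 2228800)) = Add(Add(1666330, Mul(-5, Pow(10, Rational(1, 2)))), Rational(-845303, 2228800)) = Add(Rational(3713915458697, 2228800), Mul(-5, Pow(10, Rational(1, 2))))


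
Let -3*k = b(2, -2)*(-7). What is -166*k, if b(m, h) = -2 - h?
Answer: 0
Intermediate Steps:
k = 0 (k = -(-2 - 1*(-2))*(-7)/3 = -(-2 + 2)*(-7)/3 = -0*(-7) = -1/3*0 = 0)
-166*k = -166*0 = 0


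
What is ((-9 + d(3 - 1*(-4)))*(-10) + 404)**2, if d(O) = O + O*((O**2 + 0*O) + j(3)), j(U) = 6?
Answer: 11737476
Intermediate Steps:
d(O) = O + O*(6 + O**2) (d(O) = O + O*((O**2 + 0*O) + 6) = O + O*((O**2 + 0) + 6) = O + O*(O**2 + 6) = O + O*(6 + O**2))
((-9 + d(3 - 1*(-4)))*(-10) + 404)**2 = ((-9 + (3 - 1*(-4))*(7 + (3 - 1*(-4))**2))*(-10) + 404)**2 = ((-9 + (3 + 4)*(7 + (3 + 4)**2))*(-10) + 404)**2 = ((-9 + 7*(7 + 7**2))*(-10) + 404)**2 = ((-9 + 7*(7 + 49))*(-10) + 404)**2 = ((-9 + 7*56)*(-10) + 404)**2 = ((-9 + 392)*(-10) + 404)**2 = (383*(-10) + 404)**2 = (-3830 + 404)**2 = (-3426)**2 = 11737476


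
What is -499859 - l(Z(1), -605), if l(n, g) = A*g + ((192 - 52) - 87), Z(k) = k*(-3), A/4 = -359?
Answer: -1368692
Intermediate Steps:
A = -1436 (A = 4*(-359) = -1436)
Z(k) = -3*k
l(n, g) = 53 - 1436*g (l(n, g) = -1436*g + ((192 - 52) - 87) = -1436*g + (140 - 87) = -1436*g + 53 = 53 - 1436*g)
-499859 - l(Z(1), -605) = -499859 - (53 - 1436*(-605)) = -499859 - (53 + 868780) = -499859 - 1*868833 = -499859 - 868833 = -1368692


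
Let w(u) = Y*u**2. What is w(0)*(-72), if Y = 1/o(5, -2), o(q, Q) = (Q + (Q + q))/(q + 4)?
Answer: 0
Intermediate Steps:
o(q, Q) = (q + 2*Q)/(4 + q)
Y = 9 (Y = 1/((5 + 2*(-2))/(4 + 5)) = 1/((5 - 4)/9) = 1/((1/9)*1) = 1/(1/9) = 9)
w(u) = 9*u**2
w(0)*(-72) = (9*0**2)*(-72) = (9*0)*(-72) = 0*(-72) = 0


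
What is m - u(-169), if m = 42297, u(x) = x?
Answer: 42466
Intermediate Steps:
m - u(-169) = 42297 - 1*(-169) = 42297 + 169 = 42466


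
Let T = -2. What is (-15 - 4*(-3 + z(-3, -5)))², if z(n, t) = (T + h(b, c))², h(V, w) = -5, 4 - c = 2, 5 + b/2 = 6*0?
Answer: 39601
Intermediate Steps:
b = -10 (b = -10 + 2*(6*0) = -10 + 2*0 = -10 + 0 = -10)
c = 2 (c = 4 - 1*2 = 4 - 2 = 2)
z(n, t) = 49 (z(n, t) = (-2 - 5)² = (-7)² = 49)
(-15 - 4*(-3 + z(-3, -5)))² = (-15 - 4*(-3 + 49))² = (-15 - 4*46)² = (-15 - 184)² = (-199)² = 39601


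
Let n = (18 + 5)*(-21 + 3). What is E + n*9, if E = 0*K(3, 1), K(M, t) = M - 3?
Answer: -3726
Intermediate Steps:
K(M, t) = -3 + M
n = -414 (n = 23*(-18) = -414)
E = 0 (E = 0*(-3 + 3) = 0*0 = 0)
E + n*9 = 0 - 414*9 = 0 - 3726 = -3726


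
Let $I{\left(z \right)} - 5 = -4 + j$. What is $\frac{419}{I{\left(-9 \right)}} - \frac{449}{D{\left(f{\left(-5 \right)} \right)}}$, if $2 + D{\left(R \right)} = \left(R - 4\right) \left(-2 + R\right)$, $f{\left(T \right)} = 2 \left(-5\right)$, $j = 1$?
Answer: $\frac{17164}{83} \approx 206.8$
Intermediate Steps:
$f{\left(T \right)} = -10$
$I{\left(z \right)} = 2$ ($I{\left(z \right)} = 5 + \left(-4 + 1\right) = 5 - 3 = 2$)
$D{\left(R \right)} = -2 + \left(-4 + R\right) \left(-2 + R\right)$ ($D{\left(R \right)} = -2 + \left(R - 4\right) \left(-2 + R\right) = -2 + \left(-4 + R\right) \left(-2 + R\right)$)
$\frac{419}{I{\left(-9 \right)}} - \frac{449}{D{\left(f{\left(-5 \right)} \right)}} = \frac{419}{2} - \frac{449}{6 + \left(-10\right)^{2} - -60} = 419 \cdot \frac{1}{2} - \frac{449}{6 + 100 + 60} = \frac{419}{2} - \frac{449}{166} = \frac{17164}{83}$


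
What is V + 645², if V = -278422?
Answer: 137603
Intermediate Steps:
V + 645² = -278422 + 645² = -278422 + 416025 = 137603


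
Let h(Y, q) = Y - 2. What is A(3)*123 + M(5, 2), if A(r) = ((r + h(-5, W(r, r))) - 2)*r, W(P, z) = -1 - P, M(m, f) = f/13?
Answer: -28780/13 ≈ -2213.8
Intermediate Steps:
M(m, f) = f/13 (M(m, f) = f*(1/13) = f/13)
h(Y, q) = -2 + Y
A(r) = r*(-9 + r) (A(r) = ((r + (-2 - 5)) - 2)*r = ((r - 7) - 2)*r = ((-7 + r) - 2)*r = (-9 + r)*r = r*(-9 + r))
A(3)*123 + M(5, 2) = (3*(-9 + 3))*123 + (1/13)*2 = (3*(-6))*123 + 2/13 = -18*123 + 2/13 = -2214 + 2/13 = -28780/13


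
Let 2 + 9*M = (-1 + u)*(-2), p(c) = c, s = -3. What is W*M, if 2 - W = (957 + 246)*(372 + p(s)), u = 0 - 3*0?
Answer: 0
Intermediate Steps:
u = 0 (u = 0 + 0 = 0)
M = 0 (M = -2/9 + ((-1 + 0)*(-2))/9 = -2/9 + (-1*(-2))/9 = -2/9 + (⅑)*2 = -2/9 + 2/9 = 0)
W = -443905 (W = 2 - (957 + 246)*(372 - 3) = 2 - 1203*369 = 2 - 1*443907 = 2 - 443907 = -443905)
W*M = -443905*0 = 0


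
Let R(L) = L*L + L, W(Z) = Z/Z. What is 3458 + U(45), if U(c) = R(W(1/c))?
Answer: 3460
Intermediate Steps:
W(Z) = 1
R(L) = L + L² (R(L) = L² + L = L + L²)
U(c) = 2 (U(c) = 1*(1 + 1) = 1*2 = 2)
3458 + U(45) = 3458 + 2 = 3460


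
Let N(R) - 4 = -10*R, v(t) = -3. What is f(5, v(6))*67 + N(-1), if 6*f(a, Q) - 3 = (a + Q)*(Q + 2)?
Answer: 151/6 ≈ 25.167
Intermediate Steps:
f(a, Q) = ½ + (2 + Q)*(Q + a)/6 (f(a, Q) = ½ + ((a + Q)*(Q + 2))/6 = ½ + ((Q + a)*(2 + Q))/6 = ½ + ((2 + Q)*(Q + a))/6 = ½ + (2 + Q)*(Q + a)/6)
N(R) = 4 - 10*R
f(5, v(6))*67 + N(-1) = (½ + (⅓)*(-3) + (⅓)*5 + (⅙)*(-3)² + (⅙)*(-3)*5)*67 + (4 - 10*(-1)) = (½ - 1 + 5/3 + (⅙)*9 - 5/2)*67 + (4 + 10) = (½ - 1 + 5/3 + 3/2 - 5/2)*67 + 14 = (⅙)*67 + 14 = 67/6 + 14 = 151/6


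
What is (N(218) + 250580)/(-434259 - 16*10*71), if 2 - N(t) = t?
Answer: -250364/445619 ≈ -0.56183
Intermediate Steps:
N(t) = 2 - t
(N(218) + 250580)/(-434259 - 16*10*71) = ((2 - 1*218) + 250580)/(-434259 - 16*10*71) = ((2 - 218) + 250580)/(-434259 - 160*71) = (-216 + 250580)/(-434259 - 11360) = 250364/(-445619) = 250364*(-1/445619) = -250364/445619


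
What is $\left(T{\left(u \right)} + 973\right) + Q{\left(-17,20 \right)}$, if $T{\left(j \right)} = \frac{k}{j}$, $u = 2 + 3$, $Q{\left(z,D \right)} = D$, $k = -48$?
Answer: $\frac{4917}{5} \approx 983.4$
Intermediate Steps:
$u = 5$
$T{\left(j \right)} = - \frac{48}{j}$
$\left(T{\left(u \right)} + 973\right) + Q{\left(-17,20 \right)} = \left(- \frac{48}{5} + 973\right) + 20 = \frac{4817}{5} + 20 = \frac{4917}{5}$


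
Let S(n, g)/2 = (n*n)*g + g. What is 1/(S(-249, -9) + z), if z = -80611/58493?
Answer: -58493/65280374359 ≈ -8.9603e-7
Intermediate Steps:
S(n, g) = 2*g + 2*g*n² (S(n, g) = 2*((n*n)*g + g) = 2*(n²*g + g) = 2*(g*n² + g) = 2*(g + g*n²) = 2*g + 2*g*n²)
z = -80611/58493 (z = -80611*1/58493 = -80611/58493 ≈ -1.3781)
1/(S(-249, -9) + z) = 1/(2*(-9)*(1 + (-249)²) - 80611/58493) = 1/(2*(-9)*(1 + 62001) - 80611/58493) = 1/(2*(-9)*62002 - 80611/58493) = 1/(-1116036 - 80611/58493) = 1/(-65280374359/58493) = -58493/65280374359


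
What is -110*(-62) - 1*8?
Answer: 6812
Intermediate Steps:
-110*(-62) - 1*8 = 6820 - 8 = 6812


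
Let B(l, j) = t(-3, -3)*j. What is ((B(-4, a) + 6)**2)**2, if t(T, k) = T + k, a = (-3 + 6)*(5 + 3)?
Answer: 362673936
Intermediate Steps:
a = 24 (a = 3*8 = 24)
B(l, j) = -6*j (B(l, j) = (-3 - 3)*j = -6*j)
((B(-4, a) + 6)**2)**2 = ((-6*24 + 6)**2)**2 = ((-144 + 6)**2)**2 = ((-138)**2)**2 = 19044**2 = 362673936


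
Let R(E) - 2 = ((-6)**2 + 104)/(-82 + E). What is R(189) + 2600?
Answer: 278554/107 ≈ 2603.3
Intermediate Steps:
R(E) = 2 + 140/(-82 + E) (R(E) = 2 + ((-6)**2 + 104)/(-82 + E) = 2 + (36 + 104)/(-82 + E) = 2 + 140/(-82 + E))
R(189) + 2600 = 2*(-12 + 189)/(-82 + 189) + 2600 = 2*177/107 + 2600 = 2*(1/107)*177 + 2600 = 354/107 + 2600 = 278554/107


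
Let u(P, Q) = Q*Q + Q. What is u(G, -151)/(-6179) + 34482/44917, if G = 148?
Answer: -804305772/277542143 ≈ -2.8980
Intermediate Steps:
u(P, Q) = Q + Q**2 (u(P, Q) = Q**2 + Q = Q + Q**2)
u(G, -151)/(-6179) + 34482/44917 = -151*(1 - 151)/(-6179) + 34482/44917 = -151*(-150)*(-1/6179) + 34482*(1/44917) = 22650*(-1/6179) + 34482/44917 = -22650/6179 + 34482/44917 = -804305772/277542143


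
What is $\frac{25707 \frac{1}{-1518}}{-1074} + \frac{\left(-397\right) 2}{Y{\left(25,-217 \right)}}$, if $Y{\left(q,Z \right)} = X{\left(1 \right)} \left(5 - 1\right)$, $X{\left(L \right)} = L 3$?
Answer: $- \frac{1089373}{16468} \approx -66.151$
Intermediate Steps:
$X{\left(L \right)} = 3 L$
$Y{\left(q,Z \right)} = 12$ ($Y{\left(q,Z \right)} = 3 \cdot 1 \left(5 - 1\right) = 3 \cdot 4 = 12$)
$\frac{25707 \frac{1}{-1518}}{-1074} + \frac{\left(-397\right) 2}{Y{\left(25,-217 \right)}} = \frac{25707 \frac{1}{-1518}}{-1074} + \frac{\left(-397\right) 2}{12} = 25707 \left(- \frac{1}{1518}\right) \left(- \frac{1}{1074}\right) - \frac{397}{6} = \left(- \frac{779}{46}\right) \left(- \frac{1}{1074}\right) - \frac{397}{6} = \frac{779}{49404} - \frac{397}{6} = - \frac{1089373}{16468}$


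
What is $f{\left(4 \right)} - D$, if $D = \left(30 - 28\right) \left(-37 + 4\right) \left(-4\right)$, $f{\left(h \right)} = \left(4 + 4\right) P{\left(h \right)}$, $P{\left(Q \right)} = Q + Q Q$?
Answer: $-104$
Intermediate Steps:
$P{\left(Q \right)} = Q + Q^{2}$
$f{\left(h \right)} = 8 h \left(1 + h\right)$ ($f{\left(h \right)} = \left(4 + 4\right) h \left(1 + h\right) = 8 h \left(1 + h\right)$)
$D = 264$ ($D = 2 \left(-33\right) \left(-4\right) = \left(-66\right) \left(-4\right) = 264$)
$f{\left(4 \right)} - D = 8 \cdot 4 \left(1 + 4\right) - 264 = 8 \cdot 4 \cdot 5 - 264 = 160 - 264 = -104$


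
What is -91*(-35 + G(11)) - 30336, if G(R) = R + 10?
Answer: -29062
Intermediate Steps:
G(R) = 10 + R
-91*(-35 + G(11)) - 30336 = -91*(-35 + (10 + 11)) - 30336 = -91*(-35 + 21) - 30336 = -91*(-14) - 30336 = 1274 - 30336 = -29062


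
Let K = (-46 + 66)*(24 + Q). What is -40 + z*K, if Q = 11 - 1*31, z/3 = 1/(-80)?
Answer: -43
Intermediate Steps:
z = -3/80 (z = 3/(-80) = 3*(-1/80) = -3/80 ≈ -0.037500)
Q = -20 (Q = 11 - 31 = -20)
K = 80 (K = (-46 + 66)*(24 - 20) = 20*4 = 80)
-40 + z*K = -40 - 3/80*80 = -40 - 3 = -43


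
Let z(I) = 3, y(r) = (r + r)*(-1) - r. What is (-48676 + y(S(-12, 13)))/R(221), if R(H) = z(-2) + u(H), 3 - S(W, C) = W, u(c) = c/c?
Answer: -48721/4 ≈ -12180.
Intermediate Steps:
u(c) = 1
S(W, C) = 3 - W
y(r) = -3*r (y(r) = (2*r)*(-1) - r = -2*r - r = -3*r)
R(H) = 4 (R(H) = 3 + 1 = 4)
(-48676 + y(S(-12, 13)))/R(221) = (-48676 - 3*(3 - 1*(-12)))/4 = (-48676 - 3*(3 + 12))*(¼) = (-48676 - 3*15)*(¼) = (-48676 - 45)*(¼) = -48721*¼ = -48721/4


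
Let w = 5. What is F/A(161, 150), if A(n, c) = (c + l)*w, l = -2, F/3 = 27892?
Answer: 20919/185 ≈ 113.08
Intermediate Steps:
F = 83676 (F = 3*27892 = 83676)
A(n, c) = -10 + 5*c (A(n, c) = (c - 2)*5 = (-2 + c)*5 = -10 + 5*c)
F/A(161, 150) = 83676/(-10 + 5*150) = 83676/(-10 + 750) = 83676/740 = 83676*(1/740) = 20919/185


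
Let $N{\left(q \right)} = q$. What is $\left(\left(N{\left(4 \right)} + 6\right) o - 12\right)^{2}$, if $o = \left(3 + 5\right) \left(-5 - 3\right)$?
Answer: $425104$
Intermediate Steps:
$o = -64$ ($o = 8 \left(-8\right) = -64$)
$\left(\left(N{\left(4 \right)} + 6\right) o - 12\right)^{2} = \left(\left(4 + 6\right) \left(-64\right) - 12\right)^{2} = \left(10 \left(-64\right) - 12\right)^{2} = \left(-640 - 12\right)^{2} = \left(-652\right)^{2} = 425104$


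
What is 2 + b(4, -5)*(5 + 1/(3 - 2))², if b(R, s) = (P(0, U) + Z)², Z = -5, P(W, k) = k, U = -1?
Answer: 1298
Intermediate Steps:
b(R, s) = 36 (b(R, s) = (-1 - 5)² = (-6)² = 36)
2 + b(4, -5)*(5 + 1/(3 - 2))² = 2 + 36*(5 + 1/(3 - 2))² = 2 + 36*(5 + 1/1)² = 2 + 36*(5 + 1)² = 2 + 36*6² = 2 + 36*36 = 2 + 1296 = 1298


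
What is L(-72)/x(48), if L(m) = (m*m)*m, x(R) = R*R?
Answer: -162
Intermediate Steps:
x(R) = R**2
L(m) = m**3 (L(m) = m**2*m = m**3)
L(-72)/x(48) = (-72)**3/(48**2) = -373248/2304 = -373248*1/2304 = -162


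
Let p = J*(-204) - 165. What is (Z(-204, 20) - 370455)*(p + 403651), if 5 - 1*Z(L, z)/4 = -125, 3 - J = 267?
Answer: -169186812770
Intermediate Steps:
J = -264 (J = 3 - 1*267 = 3 - 267 = -264)
p = 53691 (p = -264*(-204) - 165 = 53856 - 165 = 53691)
Z(L, z) = 520 (Z(L, z) = 20 - 4*(-125) = 20 + 500 = 520)
(Z(-204, 20) - 370455)*(p + 403651) = (520 - 370455)*(53691 + 403651) = -369935*457342 = -169186812770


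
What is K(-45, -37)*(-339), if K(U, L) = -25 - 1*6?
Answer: 10509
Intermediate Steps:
K(U, L) = -31 (K(U, L) = -25 - 6 = -31)
K(-45, -37)*(-339) = -31*(-339) = 10509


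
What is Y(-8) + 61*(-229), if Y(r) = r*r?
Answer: -13905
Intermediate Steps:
Y(r) = r²
Y(-8) + 61*(-229) = (-8)² + 61*(-229) = 64 - 13969 = -13905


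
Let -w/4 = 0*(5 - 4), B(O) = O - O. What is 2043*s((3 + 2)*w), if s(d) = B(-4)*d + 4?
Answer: 8172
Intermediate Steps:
B(O) = 0
w = 0 (w = -0*(5 - 4) = -0 = -4*0 = 0)
s(d) = 4 (s(d) = 0*d + 4 = 0 + 4 = 4)
2043*s((3 + 2)*w) = 2043*4 = 8172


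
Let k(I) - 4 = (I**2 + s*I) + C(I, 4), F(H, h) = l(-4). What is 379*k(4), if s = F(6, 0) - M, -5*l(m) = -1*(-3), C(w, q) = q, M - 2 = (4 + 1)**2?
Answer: -163728/5 ≈ -32746.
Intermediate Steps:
M = 27 (M = 2 + (4 + 1)**2 = 2 + 5**2 = 2 + 25 = 27)
l(m) = -3/5 (l(m) = -(-1)*(-3)/5 = -1/5*3 = -3/5)
F(H, h) = -3/5
s = -138/5 (s = -3/5 - 1*27 = -3/5 - 27 = -138/5 ≈ -27.600)
k(I) = 8 + I**2 - 138*I/5 (k(I) = 4 + ((I**2 - 138*I/5) + 4) = 4 + (4 + I**2 - 138*I/5) = 8 + I**2 - 138*I/5)
379*k(4) = 379*(8 + 4**2 - 138/5*4) = 379*(8 + 16 - 552/5) = 379*(-432/5) = -163728/5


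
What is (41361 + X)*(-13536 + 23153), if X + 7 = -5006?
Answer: 349558716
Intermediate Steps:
X = -5013 (X = -7 - 5006 = -5013)
(41361 + X)*(-13536 + 23153) = (41361 - 5013)*(-13536 + 23153) = 36348*9617 = 349558716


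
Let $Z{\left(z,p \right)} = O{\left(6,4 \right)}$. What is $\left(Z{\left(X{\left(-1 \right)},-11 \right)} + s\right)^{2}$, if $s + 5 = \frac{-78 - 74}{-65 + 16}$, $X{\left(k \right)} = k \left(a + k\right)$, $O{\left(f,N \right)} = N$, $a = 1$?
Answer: $\frac{10609}{2401} \approx 4.4186$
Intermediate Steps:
$X{\left(k \right)} = k \left(1 + k\right)$
$Z{\left(z,p \right)} = 4$
$s = - \frac{93}{49}$ ($s = -5 + \frac{-78 - 74}{-65 + 16} = -5 - \frac{152}{-49} = -5 - - \frac{152}{49} = -5 + \frac{152}{49} = - \frac{93}{49} \approx -1.898$)
$\left(Z{\left(X{\left(-1 \right)},-11 \right)} + s\right)^{2} = \left(4 - \frac{93}{49}\right)^{2} = \left(\frac{103}{49}\right)^{2} = \frac{10609}{2401}$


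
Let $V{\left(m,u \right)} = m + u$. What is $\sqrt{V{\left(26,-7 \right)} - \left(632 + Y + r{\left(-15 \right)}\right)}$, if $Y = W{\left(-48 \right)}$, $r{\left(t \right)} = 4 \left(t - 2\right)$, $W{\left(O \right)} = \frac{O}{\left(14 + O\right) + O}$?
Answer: $\frac{i \sqrt{917129}}{41} \approx 23.358 i$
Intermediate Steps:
$W{\left(O \right)} = \frac{O}{14 + 2 O}$
$r{\left(t \right)} = -8 + 4 t$ ($r{\left(t \right)} = 4 \left(-2 + t\right) = -8 + 4 t$)
$Y = \frac{24}{41}$ ($Y = \frac{1}{2} \left(-48\right) \frac{1}{7 - 48} = \frac{1}{2} \left(-48\right) \frac{1}{-41} = \frac{1}{2} \left(-48\right) \left(- \frac{1}{41}\right) = \frac{24}{41} \approx 0.58537$)
$\sqrt{V{\left(26,-7 \right)} - \left(632 + Y + r{\left(-15 \right)}\right)} = \sqrt{\left(26 - 7\right) - \frac{23148}{41}} = \sqrt{19 - \frac{23148}{41}} = \sqrt{- \frac{22369}{41}} = \frac{i \sqrt{917129}}{41}$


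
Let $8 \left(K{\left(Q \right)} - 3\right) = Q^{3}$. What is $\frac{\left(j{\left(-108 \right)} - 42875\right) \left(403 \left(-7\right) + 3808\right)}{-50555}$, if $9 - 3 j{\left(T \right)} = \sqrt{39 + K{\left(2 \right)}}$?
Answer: $\frac{42314664}{50555} + \frac{329 \sqrt{43}}{50555} \approx 837.04$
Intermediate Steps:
$K{\left(Q \right)} = 3 + \frac{Q^{3}}{8}$
$j{\left(T \right)} = 3 - \frac{\sqrt{43}}{3}$ ($j{\left(T \right)} = 3 - \frac{\sqrt{39 + \left(3 + \frac{2^{3}}{8}\right)}}{3} = 3 - \frac{\sqrt{39 + \left(3 + \frac{1}{8} \cdot 8\right)}}{3} = 3 - \frac{\sqrt{39 + \left(3 + 1\right)}}{3} = 3 - \frac{\sqrt{39 + 4}}{3} = 3 - \frac{\sqrt{43}}{3}$)
$\frac{\left(j{\left(-108 \right)} - 42875\right) \left(403 \left(-7\right) + 3808\right)}{-50555} = \frac{\left(\left(3 - \frac{\sqrt{43}}{3}\right) - 42875\right) \left(403 \left(-7\right) + 3808\right)}{-50555} = \left(-42872 - \frac{\sqrt{43}}{3}\right) \left(-2821 + 3808\right) \left(- \frac{1}{50555}\right) = \left(-42872 - \frac{\sqrt{43}}{3}\right) 987 \left(- \frac{1}{50555}\right) = \left(-42314664 - 329 \sqrt{43}\right) \left(- \frac{1}{50555}\right) = \frac{42314664}{50555} + \frac{329 \sqrt{43}}{50555}$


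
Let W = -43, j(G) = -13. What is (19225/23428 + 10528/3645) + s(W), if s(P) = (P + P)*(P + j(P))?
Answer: 411579334069/85395060 ≈ 4819.7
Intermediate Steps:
s(P) = 2*P*(-13 + P) (s(P) = (P + P)*(P - 13) = (2*P)*(-13 + P) = 2*P*(-13 + P))
(19225/23428 + 10528/3645) + s(W) = (19225/23428 + 10528/3645) + 2*(-43)*(-13 - 43) = (19225*(1/23428) + 10528*(1/3645)) + 2*(-43)*(-56) = (19225/23428 + 10528/3645) + 4816 = 316725109/85395060 + 4816 = 411579334069/85395060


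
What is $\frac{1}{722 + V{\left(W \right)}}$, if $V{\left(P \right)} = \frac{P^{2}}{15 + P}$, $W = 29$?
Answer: $\frac{44}{32609} \approx 0.0013493$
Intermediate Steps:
$V{\left(P \right)} = \frac{P^{2}}{15 + P}$
$\frac{1}{722 + V{\left(W \right)}} = \frac{1}{722 + \frac{29^{2}}{15 + 29}} = \frac{1}{722 + \frac{841}{44}} = \frac{1}{\frac{32609}{44}} = \frac{44}{32609}$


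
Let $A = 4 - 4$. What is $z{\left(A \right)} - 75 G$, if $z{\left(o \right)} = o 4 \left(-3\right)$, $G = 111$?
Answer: $-8325$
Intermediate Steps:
$A = 0$ ($A = 4 - 4 = 0$)
$z{\left(o \right)} = - 12 o$ ($z{\left(o \right)} = 4 o \left(-3\right) = - 12 o$)
$z{\left(A \right)} - 75 G = \left(-12\right) 0 - 8325 = 0 - 8325 = -8325$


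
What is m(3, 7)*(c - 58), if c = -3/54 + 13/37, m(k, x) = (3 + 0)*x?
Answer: -269017/222 ≈ -1211.8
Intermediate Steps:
m(k, x) = 3*x
c = 197/666 (c = -3*1/54 + 13*(1/37) = -1/18 + 13/37 = 197/666 ≈ 0.29580)
m(3, 7)*(c - 58) = (3*7)*(197/666 - 58) = 21*(-38431/666) = -269017/222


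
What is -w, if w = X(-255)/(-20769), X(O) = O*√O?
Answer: -85*I*√255/6923 ≈ -0.19606*I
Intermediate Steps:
X(O) = O^(3/2)
w = 85*I*√255/6923 (w = (-255)^(3/2)/(-20769) = -255*I*√255*(-1/20769) = 85*I*√255/6923 ≈ 0.19606*I)
-w = -85*I*√255/6923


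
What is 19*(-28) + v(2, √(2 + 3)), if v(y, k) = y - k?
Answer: -530 - √5 ≈ -532.24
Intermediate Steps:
19*(-28) + v(2, √(2 + 3)) = 19*(-28) + (2 - √(2 + 3)) = -532 + (2 - √5) = -530 - √5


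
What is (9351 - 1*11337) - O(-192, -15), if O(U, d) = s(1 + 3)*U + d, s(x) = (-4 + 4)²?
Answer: -1971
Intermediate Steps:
s(x) = 0 (s(x) = 0² = 0)
O(U, d) = d (O(U, d) = 0*U + d = 0 + d = d)
(9351 - 1*11337) - O(-192, -15) = (9351 - 1*11337) - 1*(-15) = (9351 - 11337) + 15 = -1986 + 15 = -1971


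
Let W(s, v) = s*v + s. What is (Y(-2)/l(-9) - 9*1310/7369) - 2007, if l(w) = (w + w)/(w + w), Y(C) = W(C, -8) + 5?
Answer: -14661362/7369 ≈ -1989.6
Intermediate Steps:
W(s, v) = s + s*v
Y(C) = 5 - 7*C (Y(C) = C*(1 - 8) + 5 = C*(-7) + 5 = -7*C + 5 = 5 - 7*C)
l(w) = 1 (l(w) = (2*w)/((2*w)) = (2*w)*(1/(2*w)) = 1)
(Y(-2)/l(-9) - 9*1310/7369) - 2007 = ((5 - 7*(-2))/1 - 9*1310/7369) - 2007 = ((5 + 14)*1 - 11790*1/7369) - 2007 = (19*1 - 11790/7369) - 2007 = (19 - 11790/7369) - 2007 = 128221/7369 - 2007 = -14661362/7369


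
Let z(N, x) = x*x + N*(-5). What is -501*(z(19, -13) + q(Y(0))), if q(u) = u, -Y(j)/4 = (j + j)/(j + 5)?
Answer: -37074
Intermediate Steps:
Y(j) = -8*j/(5 + j) (Y(j) = -4*(j + j)/(j + 5) = -4*2*j/(5 + j) = -8*j/(5 + j))
z(N, x) = x² - 5*N
-501*(z(19, -13) + q(Y(0))) = -501*(((-13)² - 5*19) - 8*0/(5 + 0)) = -501*((169 - 95) - 8*0/5) = -501*(74 - 8*0*⅕) = -501*(74 + 0) = -501*74 = -37074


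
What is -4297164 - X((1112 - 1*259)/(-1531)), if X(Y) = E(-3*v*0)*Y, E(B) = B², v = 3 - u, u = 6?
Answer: -4297164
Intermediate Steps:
v = -3 (v = 3 - 1*6 = 3 - 6 = -3)
X(Y) = 0 (X(Y) = (-3*(-3)*0)²*Y = (9*0)²*Y = 0²*Y = 0*Y = 0)
-4297164 - X((1112 - 1*259)/(-1531)) = -4297164 - 1*0 = -4297164 + 0 = -4297164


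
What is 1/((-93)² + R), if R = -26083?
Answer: -1/17434 ≈ -5.7359e-5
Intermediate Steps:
1/((-93)² + R) = 1/((-93)² - 26083) = 1/(8649 - 26083) = 1/(-17434) = -1/17434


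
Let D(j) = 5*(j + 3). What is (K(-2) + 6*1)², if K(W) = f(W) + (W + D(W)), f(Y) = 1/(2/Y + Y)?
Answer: 676/9 ≈ 75.111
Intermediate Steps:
D(j) = 15 + 5*j (D(j) = 5*(3 + j) = 15 + 5*j)
f(Y) = 1/(Y + 2/Y)
K(W) = 15 + 6*W + W/(2 + W²) (K(W) = W/(2 + W²) + (W + (15 + 5*W)) = W/(2 + W²) + (15 + 6*W) = 15 + 6*W + W/(2 + W²))
(K(-2) + 6*1)² = ((-2 + 3*(2 + (-2)²)*(5 + 2*(-2)))/(2 + (-2)²) + 6*1)² = ((-2 + 3*(2 + 4)*(5 - 4))/(2 + 4) + 6)² = ((-2 + 3*6*1)/6 + 6)² = ((-2 + 18)/6 + 6)² = ((⅙)*16 + 6)² = (8/3 + 6)² = (26/3)² = 676/9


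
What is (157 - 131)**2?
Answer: 676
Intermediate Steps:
(157 - 131)**2 = 26**2 = 676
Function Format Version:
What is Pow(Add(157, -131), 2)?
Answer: 676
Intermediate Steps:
Pow(Add(157, -131), 2) = Pow(26, 2) = 676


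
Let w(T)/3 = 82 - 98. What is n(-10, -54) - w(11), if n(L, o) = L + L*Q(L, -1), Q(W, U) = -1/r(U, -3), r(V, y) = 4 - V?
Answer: 40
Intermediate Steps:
Q(W, U) = -1/(4 - U)
w(T) = -48 (w(T) = 3*(82 - 98) = 3*(-16) = -48)
n(L, o) = 4*L/5 (n(L, o) = L + L/(-4 - 1) = L + L/(-5) = L + L*(-⅕) = L - L/5 = 4*L/5)
n(-10, -54) - w(11) = (⅘)*(-10) - 1*(-48) = -8 + 48 = 40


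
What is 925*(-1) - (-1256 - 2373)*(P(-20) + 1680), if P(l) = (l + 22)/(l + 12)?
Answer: 24379551/4 ≈ 6.0949e+6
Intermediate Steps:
P(l) = (22 + l)/(12 + l)
925*(-1) - (-1256 - 2373)*(P(-20) + 1680) = 925*(-1) - (-1256 - 2373)*((22 - 20)/(12 - 20) + 1680) = -925 - (-3629)*(2/(-8) + 1680) = -925 - (-3629)*(-⅛*2 + 1680) = -925 - (-3629)*(-¼ + 1680) = -925 - (-3629)*6719/4 = -925 - 1*(-24383251/4) = -925 + 24383251/4 = 24379551/4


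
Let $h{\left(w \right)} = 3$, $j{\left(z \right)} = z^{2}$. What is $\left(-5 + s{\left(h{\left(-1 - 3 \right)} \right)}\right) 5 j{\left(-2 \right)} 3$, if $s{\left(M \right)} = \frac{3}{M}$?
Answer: $-240$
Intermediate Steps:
$\left(-5 + s{\left(h{\left(-1 - 3 \right)} \right)}\right) 5 j{\left(-2 \right)} 3 = \left(-5 + \frac{3}{3}\right) 5 \left(-2\right)^{2} \cdot 3 = \left(-5 + 3 \cdot \frac{1}{3}\right) 5 \cdot 4 \cdot 3 = \left(-5 + 1\right) 5 \cdot 4 \cdot 3 = \left(-4\right) 5 \cdot 4 \cdot 3 = \left(-20\right) 4 \cdot 3 = \left(-80\right) 3 = -240$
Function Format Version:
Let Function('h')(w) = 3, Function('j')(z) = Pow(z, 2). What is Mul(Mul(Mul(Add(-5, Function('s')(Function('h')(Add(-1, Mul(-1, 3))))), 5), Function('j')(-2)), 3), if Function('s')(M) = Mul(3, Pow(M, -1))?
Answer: -240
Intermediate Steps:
Mul(Mul(Mul(Add(-5, Function('s')(Function('h')(Add(-1, Mul(-1, 3))))), 5), Function('j')(-2)), 3) = Mul(Mul(Mul(Add(-5, Mul(3, Pow(3, -1))), 5), Pow(-2, 2)), 3) = Mul(Mul(Mul(Add(-5, Mul(3, Rational(1, 3))), 5), 4), 3) = Mul(Mul(Mul(Add(-5, 1), 5), 4), 3) = Mul(Mul(Mul(-4, 5), 4), 3) = Mul(Mul(-20, 4), 3) = Mul(-80, 3) = -240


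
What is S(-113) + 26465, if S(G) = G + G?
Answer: 26239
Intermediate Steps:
S(G) = 2*G
S(-113) + 26465 = 2*(-113) + 26465 = -226 + 26465 = 26239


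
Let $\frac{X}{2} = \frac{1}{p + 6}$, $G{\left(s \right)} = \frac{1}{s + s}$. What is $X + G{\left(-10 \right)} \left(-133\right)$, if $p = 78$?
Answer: $\frac{2803}{420} \approx 6.6738$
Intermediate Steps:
$G{\left(s \right)} = \frac{1}{2 s}$
$X = \frac{1}{42}$ ($X = \frac{2}{78 + 6} = \frac{2}{84} = 2 \cdot \frac{1}{84} = \frac{1}{42} \approx 0.02381$)
$X + G{\left(-10 \right)} \left(-133\right) = \frac{1}{42} + \frac{1}{2 \left(-10\right)} \left(-133\right) = \frac{1}{42} + \frac{1}{2} \left(- \frac{1}{10}\right) \left(-133\right) = \frac{1}{42} - - \frac{133}{20} = \frac{1}{42} + \frac{133}{20} = \frac{2803}{420}$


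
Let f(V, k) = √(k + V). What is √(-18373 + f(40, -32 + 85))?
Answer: √(-18373 + √93) ≈ 135.51*I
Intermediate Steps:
f(V, k) = √(V + k)
√(-18373 + f(40, -32 + 85)) = √(-18373 + √(40 + (-32 + 85))) = √(-18373 + √(40 + 53)) = √(-18373 + √93)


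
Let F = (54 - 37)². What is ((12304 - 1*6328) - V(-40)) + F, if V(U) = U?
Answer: 6305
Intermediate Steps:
F = 289 (F = 17² = 289)
((12304 - 1*6328) - V(-40)) + F = ((12304 - 1*6328) - 1*(-40)) + 289 = ((12304 - 6328) + 40) + 289 = (5976 + 40) + 289 = 6016 + 289 = 6305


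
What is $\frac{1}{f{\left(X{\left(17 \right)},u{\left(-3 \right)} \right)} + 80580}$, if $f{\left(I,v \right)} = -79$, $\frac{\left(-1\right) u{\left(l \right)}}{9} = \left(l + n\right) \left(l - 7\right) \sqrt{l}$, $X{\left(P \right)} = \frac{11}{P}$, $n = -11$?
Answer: $\frac{1}{80501} \approx 1.2422 \cdot 10^{-5}$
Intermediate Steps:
$u{\left(l \right)} = - 9 \sqrt{l} \left(-11 + l\right) \left(-7 + l\right)$ ($u{\left(l \right)} = - 9 \left(l - 11\right) \left(l - 7\right) \sqrt{l} = - 9 \left(-11 + l\right) \left(-7 + l\right) \sqrt{l} = - 9 \sqrt{l} \left(-11 + l\right) \left(-7 + l\right)$)
$\frac{1}{f{\left(X{\left(17 \right)},u{\left(-3 \right)} \right)} + 80580} = \frac{1}{-79 + 80580} = \frac{1}{80501}$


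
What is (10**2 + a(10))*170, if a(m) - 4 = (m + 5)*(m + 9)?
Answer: 66130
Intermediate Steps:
a(m) = 4 + (5 + m)*(9 + m) (a(m) = 4 + (m + 5)*(m + 9) = 4 + (5 + m)*(9 + m))
(10**2 + a(10))*170 = (10**2 + (49 + 10**2 + 14*10))*170 = (100 + (49 + 100 + 140))*170 = (100 + 289)*170 = 389*170 = 66130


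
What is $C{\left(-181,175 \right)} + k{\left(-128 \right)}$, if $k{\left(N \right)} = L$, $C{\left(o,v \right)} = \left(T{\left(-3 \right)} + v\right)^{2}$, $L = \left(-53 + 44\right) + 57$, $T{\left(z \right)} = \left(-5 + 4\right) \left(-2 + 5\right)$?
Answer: $29632$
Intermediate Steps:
$T{\left(z \right)} = -3$ ($T{\left(z \right)} = \left(-1\right) 3 = -3$)
$L = 48$ ($L = -9 + 57 = 48$)
$C{\left(o,v \right)} = \left(-3 + v\right)^{2}$
$k{\left(N \right)} = 48$
$C{\left(-181,175 \right)} + k{\left(-128 \right)} = \left(-3 + 175\right)^{2} + 48 = 172^{2} + 48 = 29584 + 48 = 29632$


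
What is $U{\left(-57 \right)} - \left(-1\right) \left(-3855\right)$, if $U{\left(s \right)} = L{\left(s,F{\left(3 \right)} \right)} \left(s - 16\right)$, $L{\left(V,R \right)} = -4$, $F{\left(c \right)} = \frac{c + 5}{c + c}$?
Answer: $-3563$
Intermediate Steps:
$F{\left(c \right)} = \frac{5 + c}{2 c}$
$U{\left(s \right)} = 64 - 4 s$ ($U{\left(s \right)} = - 4 \left(s - 16\right) = - 4 \left(-16 + s\right) = 64 - 4 s$)
$U{\left(-57 \right)} - \left(-1\right) \left(-3855\right) = \left(64 - -228\right) - \left(-1\right) \left(-3855\right) = \left(64 + 228\right) - 3855 = 292 - 3855 = -3563$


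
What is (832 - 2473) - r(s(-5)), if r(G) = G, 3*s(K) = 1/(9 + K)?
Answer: -19693/12 ≈ -1641.1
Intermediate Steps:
s(K) = 1/(3*(9 + K))
(832 - 2473) - r(s(-5)) = (832 - 2473) - 1/(3*(9 - 5)) = -1641 - 1/(3*4) = -1641 - 1*1/12 = -1641 - 1/12 = -19693/12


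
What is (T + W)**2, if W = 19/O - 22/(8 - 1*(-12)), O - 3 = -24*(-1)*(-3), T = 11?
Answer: 44102881/476100 ≈ 92.634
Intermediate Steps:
O = -69 (O = 3 - 24*(-1)*(-3) = 3 - 4*(-6)*(-3) = 3 + 24*(-3) = 3 - 72 = -69)
W = -949/690 (W = 19/(-69) - 22/(8 - 1*(-12)) = 19*(-1/69) - 22/(8 + 12) = -19/69 - 22/20 = -19/69 - 22*1/20 = -19/69 - 11/10 = -949/690 ≈ -1.3754)
(T + W)**2 = (11 - 949/690)**2 = (6641/690)**2 = 44102881/476100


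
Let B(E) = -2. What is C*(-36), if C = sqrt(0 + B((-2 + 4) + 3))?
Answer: -36*I*sqrt(2) ≈ -50.912*I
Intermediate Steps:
C = I*sqrt(2) (C = sqrt(0 - 2) = sqrt(-2) = I*sqrt(2) ≈ 1.4142*I)
C*(-36) = (I*sqrt(2))*(-36) = -36*I*sqrt(2)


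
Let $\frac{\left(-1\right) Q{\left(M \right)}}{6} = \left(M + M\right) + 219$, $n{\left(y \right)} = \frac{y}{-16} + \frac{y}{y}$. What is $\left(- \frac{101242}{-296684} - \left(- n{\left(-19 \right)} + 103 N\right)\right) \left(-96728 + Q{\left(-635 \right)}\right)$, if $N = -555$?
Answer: $- \frac{3067239220971923}{593368} \approx -5.1692 \cdot 10^{9}$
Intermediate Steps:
$n{\left(y \right)} = 1 - \frac{y}{16}$ ($n{\left(y \right)} = y \left(- \frac{1}{16}\right) + 1 = - \frac{y}{16} + 1 = 1 - \frac{y}{16}$)
$Q{\left(M \right)} = -1314 - 12 M$ ($Q{\left(M \right)} = - 6 \left(\left(M + M\right) + 219\right) = - 6 \left(2 M + 219\right) = - 6 \left(219 + 2 M\right) = -1314 - 12 M$)
$\left(- \frac{101242}{-296684} - \left(- n{\left(-19 \right)} + 103 N\right)\right) \left(-96728 + Q{\left(-635 \right)}\right) = \left(- \frac{101242}{-296684} + \left(\left(-103\right) \left(-555\right) + \left(1 - - \frac{19}{16}\right)\right)\right) \left(-96728 - -6306\right) = \left(\left(-101242\right) \left(- \frac{1}{296684}\right) + \left(57165 + \left(1 + \frac{19}{16}\right)\right)\right) \left(-96728 + \left(-1314 + 7620\right)\right) = \left(\frac{50621}{148342} + \left(57165 + \frac{35}{16}\right)\right) \left(-96728 + 6306\right) = \left(\frac{50621}{148342} + \frac{914675}{16}\right) \left(-90422\right) = \frac{67842764393}{1186736} \left(-90422\right) = - \frac{3067239220971923}{593368}$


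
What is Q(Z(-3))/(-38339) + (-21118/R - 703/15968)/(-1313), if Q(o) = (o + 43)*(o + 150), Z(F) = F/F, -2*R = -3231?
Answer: -424127988707677/2597125814521056 ≈ -0.16331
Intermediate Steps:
R = 3231/2 (R = -1/2*(-3231) = 3231/2 ≈ 1615.5)
Z(F) = 1
Q(o) = (43 + o)*(150 + o)
Q(Z(-3))/(-38339) + (-21118/R - 703/15968)/(-1313) = (6450 + 1**2 + 193*1)/(-38339) + (-21118/3231/2 - 703/15968)/(-1313) = (6450 + 1 + 193)*(-1/38339) + (-21118*2/3231 - 703*1/15968)*(-1/1313) = 6644*(-1/38339) + (-42236/3231 - 703/15968)*(-1/1313) = -6644/38339 - 676695841/51592608*(-1/1313) = -6644/38339 + 676695841/67741094304 = -424127988707677/2597125814521056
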